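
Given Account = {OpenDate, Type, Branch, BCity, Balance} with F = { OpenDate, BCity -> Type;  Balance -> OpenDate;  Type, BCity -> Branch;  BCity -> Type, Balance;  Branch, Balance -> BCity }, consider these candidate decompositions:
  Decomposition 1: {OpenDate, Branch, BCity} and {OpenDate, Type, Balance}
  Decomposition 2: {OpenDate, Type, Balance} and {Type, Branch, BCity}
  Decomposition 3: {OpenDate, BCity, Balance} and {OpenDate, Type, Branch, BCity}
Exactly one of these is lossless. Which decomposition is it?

Decomposition 1: common = {OpenDate}, closure = {OpenDate} → lossy.
Decomposition 2: common = {Type}, closure = {Type} → lossy.
Decomposition 3: common = {OpenDate, BCity}, closure = {OpenDate, Type, Branch, BCity, Balance} → lossless.

Decomposition 3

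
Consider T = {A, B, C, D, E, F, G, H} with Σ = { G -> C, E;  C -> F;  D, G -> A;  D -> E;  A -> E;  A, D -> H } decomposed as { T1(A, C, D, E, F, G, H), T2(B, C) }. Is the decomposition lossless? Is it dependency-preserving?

lossy but dependency-preserving

Lossless test: (C)⁺ = {C, F}, which is a superkey of neither fragment — lossy.
Dependency preservation: every FD's attributes lie within a single fragment, so each can be enforced locally — preserved.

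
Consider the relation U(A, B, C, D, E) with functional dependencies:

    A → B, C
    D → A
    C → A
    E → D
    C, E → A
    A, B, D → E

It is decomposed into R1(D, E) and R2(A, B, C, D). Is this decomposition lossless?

Yes

Common attributes: R1 ∩ R2 = {D}.
Closure of {D}: D → A applies, adding A; A → B, C applies, adding B, C; A, B, D → E applies, adding E. So (D)⁺ = {A, B, C, D, E}.
This closure contains every attribute of R1, so R1 ∩ R2 → R1. The join is lossless.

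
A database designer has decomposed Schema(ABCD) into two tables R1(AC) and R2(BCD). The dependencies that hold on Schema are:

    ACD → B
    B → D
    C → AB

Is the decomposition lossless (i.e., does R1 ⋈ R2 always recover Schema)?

Yes

Common attributes: R1 ∩ R2 = {C}.
Closure of {C}: C → AB applies, adding AB; B → D applies, adding D. So (C)⁺ = {ABCD}.
This closure contains every attribute of R1, so R1 ∩ R2 → R1. The join is lossless.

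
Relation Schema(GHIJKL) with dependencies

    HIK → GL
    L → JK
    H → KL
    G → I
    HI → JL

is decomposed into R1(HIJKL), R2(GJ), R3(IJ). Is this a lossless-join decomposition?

Chase test. Columns are GHIJKL; row i has aⱼ where attribute j ∈ Ri, else bᵢⱼ.
Initial tableau (one row per fragment):
  row 1: b11 a2 a3 a4 a5 a6
  row 2: a1 b22 b23 a4 b25 b26
  row 3: b31 b32 a3 a4 b35 b36
No row becomes fully distinguished — the join is lossy.

No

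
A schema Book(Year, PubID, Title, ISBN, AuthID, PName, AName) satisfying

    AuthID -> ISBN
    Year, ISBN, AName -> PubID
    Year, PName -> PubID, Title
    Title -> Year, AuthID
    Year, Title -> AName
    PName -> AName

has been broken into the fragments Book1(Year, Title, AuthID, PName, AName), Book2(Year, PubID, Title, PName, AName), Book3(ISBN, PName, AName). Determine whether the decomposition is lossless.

No

Chase test. Columns are Year, PubID, Title, ISBN, AuthID, PName, AName; row i has aⱼ where attribute j ∈ Booki, else bᵢⱼ.
Initial tableau (one row per fragment):
  row 1: a1 b12 a3 b14 a5 a6 a7
  row 2: a1 a2 a3 b24 b25 a6 a7
  row 3: b31 b32 b33 a4 b35 a6 a7
Rows 1 and 2 agree on Year, PName; apply Year, PName→PubID, Title and equate their PubID, Title entries.
Rows 1 and 2 agree on Title; apply Title→Year, AuthID and equate their Year, AuthID entries.
Rows 1 and 2 agree on AuthID; apply AuthID→ISBN and equate their ISBN entries.
No row becomes fully distinguished — the join is lossy.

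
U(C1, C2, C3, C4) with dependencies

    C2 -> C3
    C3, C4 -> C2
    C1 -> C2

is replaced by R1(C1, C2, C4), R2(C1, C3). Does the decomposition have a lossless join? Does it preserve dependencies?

Lossless test: (C1)⁺ = {C1, C2, C3}, which contains all of one fragment — lossless.
Dependency preservation: the restricted closure of {C2} across the fragments never reaches {C3}, so C2 → C3 cannot be enforced without a join — not preserved.

lossless but not dependency-preserving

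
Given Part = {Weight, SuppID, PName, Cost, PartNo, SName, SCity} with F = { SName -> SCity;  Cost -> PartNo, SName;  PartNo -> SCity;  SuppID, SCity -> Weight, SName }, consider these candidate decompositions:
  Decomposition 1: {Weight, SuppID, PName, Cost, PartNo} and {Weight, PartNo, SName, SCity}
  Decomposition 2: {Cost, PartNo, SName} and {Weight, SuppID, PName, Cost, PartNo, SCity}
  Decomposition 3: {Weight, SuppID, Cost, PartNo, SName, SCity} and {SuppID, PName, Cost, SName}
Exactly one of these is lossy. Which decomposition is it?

Decomposition 1: common = {Weight, PartNo}, closure = {Weight, PartNo, SCity} → lossy.
Decomposition 2: common = {Cost, PartNo}, closure = {Cost, PartNo, SName, SCity} → lossless.
Decomposition 3: common = {SuppID, Cost, SName}, closure = {Weight, SuppID, Cost, PartNo, SName, SCity} → lossless.

Decomposition 1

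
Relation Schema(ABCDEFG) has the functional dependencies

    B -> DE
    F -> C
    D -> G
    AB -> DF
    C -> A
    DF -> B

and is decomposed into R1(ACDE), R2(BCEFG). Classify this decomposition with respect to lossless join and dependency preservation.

lossy and not dependency-preserving

Lossless test: (CE)⁺ = {ACE}, which is a superkey of neither fragment — lossy.
Dependency preservation: the restricted closure of {B} across the fragments never reaches {DE}, so B → DE cannot be enforced without a join — not preserved.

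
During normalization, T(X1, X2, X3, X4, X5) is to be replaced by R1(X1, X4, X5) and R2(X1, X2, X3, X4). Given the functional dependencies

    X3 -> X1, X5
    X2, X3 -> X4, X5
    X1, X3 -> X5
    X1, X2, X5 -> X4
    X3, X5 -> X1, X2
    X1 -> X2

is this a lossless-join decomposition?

Common attributes: R1 ∩ R2 = {X1, X4}.
Closure of {X1, X4}: X1 → X2 applies, adding X2. So (X1, X4)⁺ = {X1, X2, X4}.
The closure contains neither all of R1 = {X1, X4, X5} nor all of R2 = {X1, X2, X3, X4}, so the common attributes are not a superkey of either fragment. The join is lossy.

No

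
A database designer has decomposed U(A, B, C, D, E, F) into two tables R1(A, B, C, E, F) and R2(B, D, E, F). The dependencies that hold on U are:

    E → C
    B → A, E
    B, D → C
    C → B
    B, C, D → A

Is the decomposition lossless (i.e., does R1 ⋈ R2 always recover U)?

Common attributes: R1 ∩ R2 = {B, E, F}.
Closure of {B, E, F}: E → C applies, adding C; B → A, E applies, adding A. So (B, E, F)⁺ = {A, B, C, E, F}.
This closure contains every attribute of R1, so R1 ∩ R2 → R1. The join is lossless.

Yes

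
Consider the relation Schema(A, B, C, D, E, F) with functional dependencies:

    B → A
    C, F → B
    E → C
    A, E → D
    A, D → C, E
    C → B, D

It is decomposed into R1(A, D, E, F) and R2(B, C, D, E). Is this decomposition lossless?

Common attributes: R1 ∩ R2 = {D, E}.
Closure of {D, E}: E → C applies, adding C; C → B, D applies, adding B; B → A applies, adding A. So (D, E)⁺ = {A, B, C, D, E}.
This closure contains every attribute of R2, so R1 ∩ R2 → R2. The join is lossless.

Yes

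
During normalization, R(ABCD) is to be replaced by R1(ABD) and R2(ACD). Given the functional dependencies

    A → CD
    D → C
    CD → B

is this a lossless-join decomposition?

Yes

Common attributes: R1 ∩ R2 = {AD}.
Closure of {AD}: A → CD applies, adding C; CD → B applies, adding B. So (AD)⁺ = {ABCD}.
This closure contains every attribute of R1, so R1 ∩ R2 → R1. The join is lossless.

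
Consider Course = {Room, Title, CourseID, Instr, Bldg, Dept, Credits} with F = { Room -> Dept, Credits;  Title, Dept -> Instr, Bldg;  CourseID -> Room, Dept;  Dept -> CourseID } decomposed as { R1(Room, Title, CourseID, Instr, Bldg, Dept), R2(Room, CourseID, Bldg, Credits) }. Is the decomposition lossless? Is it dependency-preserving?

Lossless test: (Room, CourseID, Bldg)⁺ = {Room, CourseID, Bldg, Dept, Credits}, which contains all of one fragment — lossless.
Dependency preservation: Room → Dept, Credits is not contained in any single fragment, but the restricted closure of its left-hand side across the fragments still reaches the right-hand side; the remaining FDs each lie inside some fragment. All dependencies are preserved.

lossless and dependency-preserving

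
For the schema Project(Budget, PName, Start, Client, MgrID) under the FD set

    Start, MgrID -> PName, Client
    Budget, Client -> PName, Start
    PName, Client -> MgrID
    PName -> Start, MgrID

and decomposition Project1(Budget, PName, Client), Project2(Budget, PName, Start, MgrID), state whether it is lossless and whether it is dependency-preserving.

Lossless test: (Budget, PName)⁺ = {Budget, PName, Start, Client, MgrID}, which contains all of one fragment — lossless.
Dependency preservation: Start, MgrID → PName, Client; Budget, Client → PName, Start; PName, Client → MgrID are not contained in any single fragment, but the restricted closure of each left-hand side across the fragments still reaches the right-hand side; the remaining FDs each lie inside some fragment. All dependencies are preserved.

lossless and dependency-preserving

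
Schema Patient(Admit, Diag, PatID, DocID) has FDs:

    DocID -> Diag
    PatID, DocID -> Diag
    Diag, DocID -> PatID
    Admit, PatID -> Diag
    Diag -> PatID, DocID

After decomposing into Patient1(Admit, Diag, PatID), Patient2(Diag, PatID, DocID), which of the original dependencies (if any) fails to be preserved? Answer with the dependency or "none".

DocID → Diag lies within Patient2.
PatID, DocID → Diag lies within Patient2.
Diag, DocID → PatID lies within Patient2.
Admit, PatID → Diag lies within Patient1.
Diag → PatID, DocID lies within Patient2.
Every dependency is enforceable on the fragments, so the decomposition is dependency-preserving.

none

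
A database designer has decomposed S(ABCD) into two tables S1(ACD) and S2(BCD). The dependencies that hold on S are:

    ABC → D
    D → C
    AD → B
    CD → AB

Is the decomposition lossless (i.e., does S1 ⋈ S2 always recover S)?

Common attributes: S1 ∩ S2 = {CD}.
Closure of {CD}: CD → AB applies, adding AB. So (CD)⁺ = {ABCD}.
This closure contains every attribute of S1, so S1 ∩ S2 → S1. The join is lossless.

Yes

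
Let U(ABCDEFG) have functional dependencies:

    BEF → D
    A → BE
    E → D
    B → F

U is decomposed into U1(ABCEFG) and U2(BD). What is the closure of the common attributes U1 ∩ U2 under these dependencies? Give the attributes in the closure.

BF

U1 ∩ U2 = {B}.
B → F applies, adding F
Closure: {BF}.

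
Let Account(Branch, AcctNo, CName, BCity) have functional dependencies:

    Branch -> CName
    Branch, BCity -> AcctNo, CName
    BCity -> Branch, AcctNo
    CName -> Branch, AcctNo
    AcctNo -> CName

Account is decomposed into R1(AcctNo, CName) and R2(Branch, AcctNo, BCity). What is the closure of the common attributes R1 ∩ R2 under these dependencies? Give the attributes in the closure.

R1 ∩ R2 = {AcctNo}.
AcctNo → CName applies, adding CName
CName → Branch, AcctNo applies, adding Branch
Closure: {Branch, AcctNo, CName}.

Branch, AcctNo, CName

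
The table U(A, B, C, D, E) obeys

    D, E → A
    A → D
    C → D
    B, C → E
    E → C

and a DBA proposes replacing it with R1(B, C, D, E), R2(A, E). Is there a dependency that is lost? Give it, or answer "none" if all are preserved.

Check A → D: no single fragment contains all of {A, D}, and the restricted closure of {A} across the fragments never reaches {D}.
D, E → A is preserved.
C → D is preserved.
B, C → E is preserved.
E → C is preserved.

A → D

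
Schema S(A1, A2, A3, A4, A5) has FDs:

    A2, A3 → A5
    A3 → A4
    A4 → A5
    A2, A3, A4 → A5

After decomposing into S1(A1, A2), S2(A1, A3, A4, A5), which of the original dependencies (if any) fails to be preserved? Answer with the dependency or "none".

A2, A3 → A5: restricted closure across fragments reaches A5.
A3 → A4 lies within S2.
A4 → A5 lies within S2.
A2, A3, A4 → A5: restricted closure across fragments reaches A5.
Every dependency is enforceable on the fragments, so the decomposition is dependency-preserving.

none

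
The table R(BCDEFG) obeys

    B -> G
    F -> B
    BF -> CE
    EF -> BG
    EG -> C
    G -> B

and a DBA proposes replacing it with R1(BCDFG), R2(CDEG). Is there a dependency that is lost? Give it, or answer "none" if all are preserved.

BF -> CE

Check BF → CE: no single fragment contains all of {BCEF}, and the restricted closure of {BF} across the fragments never reaches {CE}.
B → G is preserved.
F → B is preserved.
EF → BG is preserved.
EG → C is preserved.
G → B is preserved.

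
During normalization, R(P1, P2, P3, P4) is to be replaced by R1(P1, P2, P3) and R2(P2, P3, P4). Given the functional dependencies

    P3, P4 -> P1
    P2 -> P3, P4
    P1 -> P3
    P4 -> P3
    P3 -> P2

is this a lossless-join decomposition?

Common attributes: R1 ∩ R2 = {P2, P3}.
Closure of {P2, P3}: P2 → P3, P4 applies, adding P4; P3, P4 → P1 applies, adding P1. So (P2, P3)⁺ = {P1, P2, P3, P4}.
This closure contains every attribute of R1, so R1 ∩ R2 → R1. The join is lossless.

Yes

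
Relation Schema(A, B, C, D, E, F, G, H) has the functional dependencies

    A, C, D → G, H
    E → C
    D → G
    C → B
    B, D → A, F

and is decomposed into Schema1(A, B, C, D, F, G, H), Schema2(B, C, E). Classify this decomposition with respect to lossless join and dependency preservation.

lossy but dependency-preserving

Lossless test: (B, C)⁺ = {B, C}, which is a superkey of neither fragment — lossy.
Dependency preservation: every FD's attributes lie within a single fragment, so each can be enforced locally — preserved.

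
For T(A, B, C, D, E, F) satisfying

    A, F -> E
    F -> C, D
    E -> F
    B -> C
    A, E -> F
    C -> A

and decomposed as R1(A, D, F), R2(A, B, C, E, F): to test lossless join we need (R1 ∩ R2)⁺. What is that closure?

A, C, D, E, F

R1 ∩ R2 = {A, F}.
A, F → E applies, adding E
F → C, D applies, adding C, D
Closure: {A, C, D, E, F}.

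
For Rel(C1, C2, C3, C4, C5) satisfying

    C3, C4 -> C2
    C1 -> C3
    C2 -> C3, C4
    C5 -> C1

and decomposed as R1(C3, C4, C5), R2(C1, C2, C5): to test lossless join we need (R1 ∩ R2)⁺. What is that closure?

C1, C3, C5

R1 ∩ R2 = {C5}.
C5 → C1 applies, adding C1
C1 → C3 applies, adding C3
Closure: {C1, C3, C5}.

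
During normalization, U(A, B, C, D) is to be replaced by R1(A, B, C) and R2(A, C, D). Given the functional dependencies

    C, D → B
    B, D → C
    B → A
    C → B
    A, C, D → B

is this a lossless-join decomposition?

Common attributes: R1 ∩ R2 = {A, C}.
Closure of {A, C}: C → B applies, adding B. So (A, C)⁺ = {A, B, C}.
This closure contains every attribute of R1, so R1 ∩ R2 → R1. The join is lossless.

Yes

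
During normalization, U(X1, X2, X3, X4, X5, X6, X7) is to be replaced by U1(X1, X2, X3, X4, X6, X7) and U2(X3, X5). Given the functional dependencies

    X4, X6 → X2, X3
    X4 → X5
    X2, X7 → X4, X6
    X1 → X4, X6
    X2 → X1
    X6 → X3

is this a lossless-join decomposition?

Common attributes: U1 ∩ U2 = {X3}.
No dependency enlarges {X3}, so (X3)⁺ = {X3}.
The closure contains neither all of U1 = {X1, X2, X3, X4, X6, X7} nor all of U2 = {X3, X5}, so the common attributes are not a superkey of either fragment. The join is lossy.

No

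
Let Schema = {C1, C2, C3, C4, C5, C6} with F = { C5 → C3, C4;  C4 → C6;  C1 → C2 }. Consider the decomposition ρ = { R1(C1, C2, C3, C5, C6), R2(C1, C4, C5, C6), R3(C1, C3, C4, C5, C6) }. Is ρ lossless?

Chase test. Columns are C1, C2, C3, C4, C5, C6; row i has aⱼ where attribute j ∈ Ri, else bᵢⱼ.
Initial tableau (one row per fragment):
  row 1: a1 a2 a3 b14 a5 a6
  row 2: a1 b22 b23 a4 a5 a6
  row 3: a1 b32 a3 a4 a5 a6
Rows 1 and 2 agree on C5; apply C5→C3, C4 and equate their C3, C4 entries.
Rows 1 and 2 agree on C1; apply C1→C2 and equate their C2 entries.
Rows 1 and 3 agree on C1; apply C1→C2 and equate their C2 entries.
Row 1 is now all distinguished symbols — the join is lossless.

Yes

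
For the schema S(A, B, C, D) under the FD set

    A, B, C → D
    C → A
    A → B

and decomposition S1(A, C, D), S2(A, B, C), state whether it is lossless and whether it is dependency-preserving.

Lossless test: (A, C)⁺ = {A, B, C, D}, which contains all of one fragment — lossless.
Dependency preservation: A, B, C → D is not contained in any single fragment, but the restricted closure of its left-hand side across the fragments still reaches the right-hand side; the remaining FDs each lie inside some fragment. All dependencies are preserved.

lossless and dependency-preserving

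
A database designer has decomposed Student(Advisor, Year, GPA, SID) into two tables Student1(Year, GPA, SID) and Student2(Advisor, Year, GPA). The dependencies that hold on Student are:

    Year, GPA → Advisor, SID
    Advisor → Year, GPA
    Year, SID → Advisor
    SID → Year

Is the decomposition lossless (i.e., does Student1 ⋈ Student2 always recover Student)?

Common attributes: Student1 ∩ Student2 = {Year, GPA}.
Closure of {Year, GPA}: Year, GPA → Advisor, SID applies, adding Advisor, SID. So (Year, GPA)⁺ = {Advisor, Year, GPA, SID}.
This closure contains every attribute of Student1, so Student1 ∩ Student2 → Student1. The join is lossless.

Yes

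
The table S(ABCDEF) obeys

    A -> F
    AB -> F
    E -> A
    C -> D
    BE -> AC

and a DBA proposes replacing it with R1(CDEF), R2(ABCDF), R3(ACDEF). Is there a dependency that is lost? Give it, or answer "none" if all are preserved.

Check BE → AC: no single fragment contains all of {ABCE}, and the restricted closure of {BE} across the fragments never reaches {AC}.
A → F is preserved.
AB → F is preserved.
E → A is preserved.
C → D is preserved.

BE -> AC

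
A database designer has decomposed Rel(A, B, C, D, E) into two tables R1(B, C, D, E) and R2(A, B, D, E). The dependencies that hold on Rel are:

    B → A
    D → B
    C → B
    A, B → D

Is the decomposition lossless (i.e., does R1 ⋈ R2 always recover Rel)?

Common attributes: R1 ∩ R2 = {B, D, E}.
Closure of {B, D, E}: B → A applies, adding A. So (B, D, E)⁺ = {A, B, D, E}.
This closure contains every attribute of R2, so R1 ∩ R2 → R2. The join is lossless.

Yes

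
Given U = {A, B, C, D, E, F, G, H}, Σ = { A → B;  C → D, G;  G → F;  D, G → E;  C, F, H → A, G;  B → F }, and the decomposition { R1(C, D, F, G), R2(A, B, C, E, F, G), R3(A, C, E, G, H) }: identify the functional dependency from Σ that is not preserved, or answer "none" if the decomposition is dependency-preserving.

D, G → E

Check D, G → E: no single fragment contains all of {D, E, G}, and the restricted closure of {D, G} across the fragments never reaches {E}.
A → B is preserved.
C → D, G is preserved.
G → F is preserved.
C, F, H → A, G is preserved.
B → F is preserved.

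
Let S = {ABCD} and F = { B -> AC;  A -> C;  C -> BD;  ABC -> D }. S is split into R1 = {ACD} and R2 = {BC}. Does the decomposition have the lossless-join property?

Common attributes: R1 ∩ R2 = {C}.
Closure of {C}: C → BD applies, adding BD; B → AC applies, adding A. So (C)⁺ = {ABCD}.
This closure contains every attribute of R1, so R1 ∩ R2 → R1. The join is lossless.

Yes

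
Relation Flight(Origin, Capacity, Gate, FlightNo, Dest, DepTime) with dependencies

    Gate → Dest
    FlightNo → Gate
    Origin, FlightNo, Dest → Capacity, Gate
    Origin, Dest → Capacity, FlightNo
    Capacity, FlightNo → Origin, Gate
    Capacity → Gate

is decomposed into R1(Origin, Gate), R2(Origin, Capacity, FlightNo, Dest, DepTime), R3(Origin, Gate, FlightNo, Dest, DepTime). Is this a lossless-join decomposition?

Yes

Chase test. Columns are Origin, Capacity, Gate, FlightNo, Dest, DepTime; row i has aⱼ where attribute j ∈ Ri, else bᵢⱼ.
Initial tableau (one row per fragment):
  row 1: a1 b12 a3 b14 b15 b16
  row 2: a1 a2 b23 a4 a5 a6
  row 3: a1 b32 a3 a4 a5 a6
Rows 1 and 3 agree on Gate; apply Gate→Dest and equate their Dest entries.
Rows 2 and 3 agree on FlightNo; apply FlightNo→Gate and equate their Gate entries.
Rows 2 and 3 agree on Origin, FlightNo, Dest; apply Origin, FlightNo, Dest→Capacity, Gate and equate their Capacity, Gate entries.
Rows 1 and 2 agree on Origin, Dest; apply Origin, Dest→Capacity, FlightNo and equate their Capacity, FlightNo entries.
Row 2 is now all distinguished symbols — the join is lossless.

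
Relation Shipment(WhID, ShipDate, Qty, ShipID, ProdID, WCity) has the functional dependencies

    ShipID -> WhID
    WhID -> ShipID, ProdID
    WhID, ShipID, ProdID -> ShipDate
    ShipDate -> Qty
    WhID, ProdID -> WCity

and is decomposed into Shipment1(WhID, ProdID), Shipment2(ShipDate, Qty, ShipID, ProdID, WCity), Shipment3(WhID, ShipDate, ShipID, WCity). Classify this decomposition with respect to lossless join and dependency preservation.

lossless and dependency-preserving

Lossless test (chase): Rows 2 and 3 agree on ShipID; apply ShipID→WhID and equate their WhID entries. Rows 1 and 2 agree on WhID; apply WhID→ShipID, ProdID and equate their ShipID, ProdID entries. Rows 1 and 3 agree on WhID; apply WhID→ShipID, ProdID and equate their ShipID, ProdID entries. Rows 1 and 2 agree on WhID, ShipID, ProdID; apply WhID, ShipID, ProdID→ShipDate and equate their ShipDate entries. Rows 1 and 2 agree on ShipDate; apply ShipDate→Qty and equate their Qty entries. Rows 1 and 3 agree on ShipDate; apply ShipDate→Qty and equate their Qty entries. Rows 1 and 2 agree on WhID, ProdID; apply WhID, ProdID→WCity and equate their WCity entries. Row 1 is now all distinguished symbols — the join is lossless.
Dependency preservation: WhID → ShipID, ProdID; WhID, ShipID, ProdID → ShipDate; WhID, ProdID → WCity are not contained in any single fragment, but the restricted closure of each left-hand side across the fragments still reaches the right-hand side; the remaining FDs each lie inside some fragment. All dependencies are preserved.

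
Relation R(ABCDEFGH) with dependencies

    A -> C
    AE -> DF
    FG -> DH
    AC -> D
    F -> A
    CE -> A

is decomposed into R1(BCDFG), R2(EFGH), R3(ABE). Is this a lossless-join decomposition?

No

Chase test. Columns are ABCDEFGH; row i has aⱼ where attribute j ∈ Ri, else bᵢⱼ.
Initial tableau (one row per fragment):
  row 1: b11 a2 a3 a4 b15 a6 a7 b18
  row 2: b21 b22 b23 b24 a5 a6 a7 a8
  row 3: a1 a2 b33 b34 a5 b36 b37 b38
Rows 1 and 2 agree on FG; apply FG→DH and equate their DH entries.
Rows 1 and 2 agree on F; apply F→A and equate their A entries.
Rows 1 and 2 agree on A; apply A→C and equate their C entries.
No row becomes fully distinguished — the join is lossy.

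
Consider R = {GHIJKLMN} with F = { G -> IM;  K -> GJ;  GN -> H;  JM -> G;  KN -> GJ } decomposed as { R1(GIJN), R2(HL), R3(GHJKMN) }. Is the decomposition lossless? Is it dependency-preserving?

Lossless test (chase): Rows 1 and 3 agree on G; apply G→IM and equate their IM entries. Rows 1 and 3 agree on GN; apply GN→H and equate their H entries. No row becomes fully distinguished — the join is lossy.
Dependency preservation: G → IM is not contained in any single fragment, but the restricted closure of its left-hand side across the fragments still reaches the right-hand side; the remaining FDs each lie inside some fragment. All dependencies are preserved.

lossy but dependency-preserving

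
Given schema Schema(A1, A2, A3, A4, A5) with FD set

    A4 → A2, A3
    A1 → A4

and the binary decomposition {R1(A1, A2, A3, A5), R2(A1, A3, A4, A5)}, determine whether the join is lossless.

Common attributes: R1 ∩ R2 = {A1, A3, A5}.
Closure of {A1, A3, A5}: A1 → A4 applies, adding A4; A4 → A2, A3 applies, adding A2. So (A1, A3, A5)⁺ = {A1, A2, A3, A4, A5}.
This closure contains every attribute of R1, so R1 ∩ R2 → R1. The join is lossless.

Yes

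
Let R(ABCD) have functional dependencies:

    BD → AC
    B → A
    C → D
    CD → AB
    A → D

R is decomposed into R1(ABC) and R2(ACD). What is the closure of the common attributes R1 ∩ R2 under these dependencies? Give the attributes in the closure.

ABCD

R1 ∩ R2 = {AC}.
C → D applies, adding D
CD → AB applies, adding B
Closure: {ABCD}.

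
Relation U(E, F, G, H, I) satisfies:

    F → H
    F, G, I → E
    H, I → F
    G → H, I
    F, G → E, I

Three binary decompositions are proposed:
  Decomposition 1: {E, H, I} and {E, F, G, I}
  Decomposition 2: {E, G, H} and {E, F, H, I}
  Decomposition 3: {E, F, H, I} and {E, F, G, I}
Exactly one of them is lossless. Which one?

Decomposition 3

Decomposition 1: common = {E, I}, closure = {E, I} → lossy.
Decomposition 2: common = {E, H}, closure = {E, H} → lossy.
Decomposition 3: common = {E, F, I}, closure = {E, F, H, I} → lossless.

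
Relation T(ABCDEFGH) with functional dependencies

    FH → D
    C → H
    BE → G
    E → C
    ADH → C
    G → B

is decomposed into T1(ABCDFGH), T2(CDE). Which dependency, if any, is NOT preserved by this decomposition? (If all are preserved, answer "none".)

BE → G

Check BE → G: no single fragment contains all of {BEG}, and the restricted closure of {BE} across the fragments never reaches {G}.
FH → D is preserved.
C → H is preserved.
E → C is preserved.
ADH → C is preserved.
G → B is preserved.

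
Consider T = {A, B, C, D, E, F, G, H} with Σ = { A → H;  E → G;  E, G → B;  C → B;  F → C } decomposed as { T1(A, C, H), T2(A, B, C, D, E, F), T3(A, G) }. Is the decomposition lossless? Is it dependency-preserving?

lossy and not dependency-preserving

Lossless test (chase): Rows 1 and 2 agree on A; apply A→H and equate their H entries. Rows 1 and 3 agree on A; apply A→H and equate their H entries. Rows 1 and 2 agree on C; apply C→B and equate their B entries. No row becomes fully distinguished — the join is lossy.
Dependency preservation: the restricted closure of {E} across the fragments never reaches {G}, so E → G cannot be enforced without a join — not preserved.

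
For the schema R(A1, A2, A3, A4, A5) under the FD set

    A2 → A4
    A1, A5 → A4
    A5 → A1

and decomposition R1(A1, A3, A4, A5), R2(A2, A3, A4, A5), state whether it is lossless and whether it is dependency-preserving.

lossless and dependency-preserving

Lossless test: (A3, A4, A5)⁺ = {A1, A3, A4, A5}, which contains all of one fragment — lossless.
Dependency preservation: every FD's attributes lie within a single fragment, so each can be enforced locally — preserved.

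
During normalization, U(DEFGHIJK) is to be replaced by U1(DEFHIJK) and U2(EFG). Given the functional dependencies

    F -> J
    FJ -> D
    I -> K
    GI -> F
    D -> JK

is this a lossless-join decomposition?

Common attributes: U1 ∩ U2 = {EF}.
Closure of {EF}: F → J applies, adding J; FJ → D applies, adding D; D → JK applies, adding K. So (EF)⁺ = {DEFJK}.
The closure contains neither all of U1 = {DEFHIJK} nor all of U2 = {EFG}, so the common attributes are not a superkey of either fragment. The join is lossy.

No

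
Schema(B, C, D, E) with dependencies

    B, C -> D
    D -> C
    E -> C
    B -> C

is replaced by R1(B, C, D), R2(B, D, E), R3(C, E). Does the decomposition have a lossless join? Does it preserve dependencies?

Lossless test (chase): Rows 1 and 2 agree on D; apply D→C and equate their C entries. Row 2 is now all distinguished symbols — the join is lossless.
Dependency preservation: every FD's attributes lie within a single fragment, so each can be enforced locally — preserved.

lossless and dependency-preserving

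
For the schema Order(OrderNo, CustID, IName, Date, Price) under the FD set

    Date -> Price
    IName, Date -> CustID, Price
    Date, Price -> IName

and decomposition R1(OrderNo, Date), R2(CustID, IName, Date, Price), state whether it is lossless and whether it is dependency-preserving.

lossless and dependency-preserving

Lossless test: (Date)⁺ = {CustID, IName, Date, Price}, which contains all of one fragment — lossless.
Dependency preservation: every FD's attributes lie within a single fragment, so each can be enforced locally — preserved.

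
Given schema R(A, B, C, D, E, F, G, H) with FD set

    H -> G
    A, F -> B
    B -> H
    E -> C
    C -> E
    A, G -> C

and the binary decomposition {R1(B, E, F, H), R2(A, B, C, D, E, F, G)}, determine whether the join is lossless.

Yes

Common attributes: R1 ∩ R2 = {B, E, F}.
Closure of {B, E, F}: B → H applies, adding H; E → C applies, adding C; H → G applies, adding G. So (B, E, F)⁺ = {B, C, E, F, G, H}.
This closure contains every attribute of R1, so R1 ∩ R2 → R1. The join is lossless.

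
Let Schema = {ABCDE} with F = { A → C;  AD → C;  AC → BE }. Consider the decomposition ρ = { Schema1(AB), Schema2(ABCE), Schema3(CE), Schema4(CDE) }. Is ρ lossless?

No

Chase test. Columns are ABCDE; row i has aⱼ where attribute j ∈ Schemai, else bᵢⱼ.
Initial tableau (one row per fragment):
  row 1: a1 a2 b13 b14 b15
  row 2: a1 a2 a3 b24 a5
  row 3: b31 b32 a3 b34 a5
  row 4: b41 b42 a3 a4 a5
Rows 1 and 2 agree on A; apply A→C and equate their C entries.
Rows 1 and 2 agree on AC; apply AC→BE and equate their BE entries.
No row becomes fully distinguished — the join is lossy.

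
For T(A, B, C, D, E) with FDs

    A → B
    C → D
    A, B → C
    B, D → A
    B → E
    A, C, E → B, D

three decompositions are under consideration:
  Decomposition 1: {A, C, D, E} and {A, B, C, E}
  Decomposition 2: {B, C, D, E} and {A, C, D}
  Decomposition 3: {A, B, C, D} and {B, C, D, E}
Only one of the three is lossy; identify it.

Decomposition 2

Decomposition 1: common = {A, C, E}, closure = {A, B, C, D, E} → lossless.
Decomposition 2: common = {C, D}, closure = {C, D} → lossy.
Decomposition 3: common = {B, C, D}, closure = {A, B, C, D, E} → lossless.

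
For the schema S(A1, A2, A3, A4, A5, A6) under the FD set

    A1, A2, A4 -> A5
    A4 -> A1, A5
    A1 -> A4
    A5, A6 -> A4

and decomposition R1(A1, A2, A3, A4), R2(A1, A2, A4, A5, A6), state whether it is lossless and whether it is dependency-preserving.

lossy but dependency-preserving

Lossless test: (A1, A2, A4)⁺ = {A1, A2, A4, A5}, which is a superkey of neither fragment — lossy.
Dependency preservation: every FD's attributes lie within a single fragment, so each can be enforced locally — preserved.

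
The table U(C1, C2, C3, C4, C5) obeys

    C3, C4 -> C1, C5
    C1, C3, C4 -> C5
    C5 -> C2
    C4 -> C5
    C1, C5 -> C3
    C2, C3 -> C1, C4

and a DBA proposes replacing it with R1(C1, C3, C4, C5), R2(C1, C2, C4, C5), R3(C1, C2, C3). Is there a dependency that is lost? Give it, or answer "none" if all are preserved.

Check C2, C3 → C1, C4: no single fragment contains all of {C1, C2, C3, C4}, and the restricted closure of {C2, C3} across the fragments never reaches {C1, C4}.
C3, C4 → C1, C5 is preserved.
C1, C3, C4 → C5 is preserved.
C5 → C2 is preserved.
C4 → C5 is preserved.
C1, C5 → C3 is preserved.

C2, C3 -> C1, C4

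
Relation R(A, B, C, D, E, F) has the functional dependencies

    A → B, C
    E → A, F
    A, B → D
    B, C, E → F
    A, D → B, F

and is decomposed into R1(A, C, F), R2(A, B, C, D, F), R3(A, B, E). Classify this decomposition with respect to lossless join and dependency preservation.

lossless and dependency-preserving

Lossless test (chase): Rows 1 and 2 agree on A; apply A→B, C and equate their B, C entries. Rows 1 and 3 agree on A; apply A→B, C and equate their B, C entries. Rows 1 and 2 agree on A, B; apply A, B→D and equate their D entries. Rows 1 and 3 agree on A, B; apply A, B→D and equate their D entries. Rows 1 and 3 agree on A, D; apply A, D→B, F and equate their B, F entries. Row 3 is now all distinguished symbols — the join is lossless.
Dependency preservation: E → A, F; B, C, E → F are not contained in any single fragment, but the restricted closure of each left-hand side across the fragments still reaches the right-hand side; the remaining FDs each lie inside some fragment. All dependencies are preserved.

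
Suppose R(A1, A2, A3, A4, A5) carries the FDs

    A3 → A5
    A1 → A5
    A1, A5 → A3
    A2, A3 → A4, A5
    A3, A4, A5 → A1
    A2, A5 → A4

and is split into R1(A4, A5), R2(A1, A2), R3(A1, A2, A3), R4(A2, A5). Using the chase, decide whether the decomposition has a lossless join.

No

Chase test. Columns are A1, A2, A3, A4, A5; row i has aⱼ where attribute j ∈ Ri, else bᵢⱼ.
Initial tableau (one row per fragment):
  row 1: b11 b12 b13 a4 a5
  row 2: a1 a2 b23 b24 b25
  row 3: a1 a2 a3 b34 b35
  row 4: b41 a2 b43 b44 a5
Rows 2 and 3 agree on A1; apply A1→A5 and equate their A5 entries.
Rows 2 and 3 agree on A1, A5; apply A1, A5→A3 and equate their A3 entries.
Rows 2 and 3 agree on A2, A3; apply A2, A3→A4, A5 and equate their A4, A5 entries.
No row becomes fully distinguished — the join is lossy.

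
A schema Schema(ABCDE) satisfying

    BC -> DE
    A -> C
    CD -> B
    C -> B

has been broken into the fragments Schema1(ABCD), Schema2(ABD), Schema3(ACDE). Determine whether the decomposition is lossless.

Yes

Chase test. Columns are ABCDE; row i has aⱼ where attribute j ∈ Schemai, else bᵢⱼ.
Initial tableau (one row per fragment):
  row 1: a1 a2 a3 a4 b15
  row 2: a1 a2 b23 a4 b25
  row 3: a1 b32 a3 a4 a5
Rows 1 and 2 agree on A; apply A→C and equate their C entries.
Rows 1 and 3 agree on CD; apply CD→B and equate their B entries.
Rows 1 and 2 agree on BC; apply BC→DE and equate their DE entries.
Rows 1 and 3 agree on BC; apply BC→DE and equate their DE entries.
Row 1 is now all distinguished symbols — the join is lossless.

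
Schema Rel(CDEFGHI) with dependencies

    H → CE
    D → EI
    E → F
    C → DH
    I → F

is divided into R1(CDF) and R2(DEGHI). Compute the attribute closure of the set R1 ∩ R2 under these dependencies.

R1 ∩ R2 = {D}.
D → EI applies, adding EI
E → F applies, adding F
Closure: {DEFI}.

DEFI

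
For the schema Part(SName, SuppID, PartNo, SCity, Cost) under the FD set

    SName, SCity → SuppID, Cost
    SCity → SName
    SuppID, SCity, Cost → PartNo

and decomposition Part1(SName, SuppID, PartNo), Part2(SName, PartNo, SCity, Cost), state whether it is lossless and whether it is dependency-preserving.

Lossless test: (SName, PartNo)⁺ = {SName, PartNo}, which is a superkey of neither fragment — lossy.
Dependency preservation: the restricted closure of {SName, SCity} across the fragments never reaches {SuppID, Cost}, so SName, SCity → SuppID, Cost cannot be enforced without a join — not preserved.

lossy and not dependency-preserving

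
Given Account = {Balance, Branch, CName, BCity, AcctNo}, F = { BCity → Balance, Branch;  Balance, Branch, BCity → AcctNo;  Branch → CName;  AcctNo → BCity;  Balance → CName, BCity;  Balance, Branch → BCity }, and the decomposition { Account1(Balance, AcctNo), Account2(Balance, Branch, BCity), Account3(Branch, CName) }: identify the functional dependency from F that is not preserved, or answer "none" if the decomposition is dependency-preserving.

BCity → Balance, Branch lies within Account2.
Balance, Branch, BCity → AcctNo: restricted closure across fragments reaches AcctNo.
Branch → CName lies within Account3.
AcctNo → BCity: restricted closure across fragments reaches BCity.
Balance → CName, BCity: restricted closure across fragments reaches CName, BCity.
Balance, Branch → BCity lies within Account2.
Every dependency is enforceable on the fragments, so the decomposition is dependency-preserving.

none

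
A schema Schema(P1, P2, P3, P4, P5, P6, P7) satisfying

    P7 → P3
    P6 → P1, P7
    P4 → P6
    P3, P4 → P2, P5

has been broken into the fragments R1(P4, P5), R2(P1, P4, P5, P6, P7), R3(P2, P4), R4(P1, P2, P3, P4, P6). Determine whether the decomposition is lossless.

Yes

Chase test. Columns are P1, P2, P3, P4, P5, P6, P7; row i has aⱼ where attribute j ∈ Ri, else bᵢⱼ.
Initial tableau (one row per fragment):
  row 1: b11 b12 b13 a4 a5 b16 b17
  row 2: a1 b22 b23 a4 a5 a6 a7
  row 3: b31 a2 b33 a4 b35 b36 b37
  row 4: a1 a2 a3 a4 b45 a6 b47
Rows 2 and 4 agree on P6; apply P6→P1, P7 and equate their P1, P7 entries.
Rows 1 and 2 agree on P4; apply P4→P6 and equate their P6 entries.
Rows 1 and 3 agree on P4; apply P4→P6 and equate their P6 entries.
Rows 2 and 4 agree on P7; apply P7→P3 and equate their P3 entries.
Rows 1 and 2 agree on P6; apply P6→P1, P7 and equate their P1, P7 entries.
Rows 1 and 3 agree on P6; apply P6→P1, P7 and equate their P1, P7 entries.
Rows 2 and 4 agree on P3, P4; apply P3, P4→P2, P5 and equate their P2, P5 entries.
Rows 1 and 2 agree on P7; apply P7→P3 and equate their P3 entries.
Rows 1 and 3 agree on P7; apply P7→P3 and equate their P3 entries.
Rows 1 and 2 agree on P3, P4; apply P3, P4→P2, P5 and equate their P2, P5 entries.
Rows 1 and 3 agree on P3, P4; apply P3, P4→P2, P5 and equate their P2, P5 entries.
Row 1 is now all distinguished symbols — the join is lossless.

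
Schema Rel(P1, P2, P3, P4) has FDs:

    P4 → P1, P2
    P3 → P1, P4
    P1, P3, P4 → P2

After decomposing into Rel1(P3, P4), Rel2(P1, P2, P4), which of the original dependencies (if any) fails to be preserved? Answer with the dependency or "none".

P4 → P1, P2 lies within Rel2.
P3 → P1, P4: restricted closure across fragments reaches P1, P4.
P1, P3, P4 → P2: restricted closure across fragments reaches P2.
Every dependency is enforceable on the fragments, so the decomposition is dependency-preserving.

none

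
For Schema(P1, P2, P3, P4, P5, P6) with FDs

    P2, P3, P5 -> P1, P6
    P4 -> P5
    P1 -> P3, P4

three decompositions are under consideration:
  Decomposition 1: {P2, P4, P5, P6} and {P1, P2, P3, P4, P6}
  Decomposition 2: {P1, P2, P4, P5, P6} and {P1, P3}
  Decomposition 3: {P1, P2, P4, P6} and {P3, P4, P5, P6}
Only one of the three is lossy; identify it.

Decomposition 1: common = {P2, P4, P6}, closure = {P2, P4, P5, P6} → lossless.
Decomposition 2: common = {P1}, closure = {P1, P3, P4, P5} → lossless.
Decomposition 3: common = {P4, P6}, closure = {P4, P5, P6} → lossy.

Decomposition 3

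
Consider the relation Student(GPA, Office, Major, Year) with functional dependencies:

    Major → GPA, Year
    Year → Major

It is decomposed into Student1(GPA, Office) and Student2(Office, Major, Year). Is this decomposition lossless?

Common attributes: Student1 ∩ Student2 = {Office}.
No dependency enlarges {Office}, so (Office)⁺ = {Office}.
The closure contains neither all of Student1 = {GPA, Office} nor all of Student2 = {Office, Major, Year}, so the common attributes are not a superkey of either fragment. The join is lossy.

No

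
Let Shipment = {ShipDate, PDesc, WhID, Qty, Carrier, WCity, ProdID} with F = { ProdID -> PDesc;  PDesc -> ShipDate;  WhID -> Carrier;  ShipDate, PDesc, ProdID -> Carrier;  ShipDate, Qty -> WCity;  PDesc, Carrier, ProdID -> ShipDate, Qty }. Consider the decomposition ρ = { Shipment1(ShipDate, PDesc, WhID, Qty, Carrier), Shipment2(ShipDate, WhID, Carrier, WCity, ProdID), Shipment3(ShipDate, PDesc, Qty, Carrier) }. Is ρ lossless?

Chase test. Columns are ShipDate, PDesc, WhID, Qty, Carrier, WCity, ProdID; row i has aⱼ where attribute j ∈ Shipmenti, else bᵢⱼ.
Initial tableau (one row per fragment):
  row 1: a1 a2 a3 a4 a5 b16 b17
  row 2: a1 b22 a3 b24 a5 a6 a7
  row 3: a1 a2 b33 a4 a5 b36 b37
Rows 1 and 3 agree on ShipDate, Qty; apply ShipDate, Qty→WCity and equate their WCity entries.
No row becomes fully distinguished — the join is lossy.

No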